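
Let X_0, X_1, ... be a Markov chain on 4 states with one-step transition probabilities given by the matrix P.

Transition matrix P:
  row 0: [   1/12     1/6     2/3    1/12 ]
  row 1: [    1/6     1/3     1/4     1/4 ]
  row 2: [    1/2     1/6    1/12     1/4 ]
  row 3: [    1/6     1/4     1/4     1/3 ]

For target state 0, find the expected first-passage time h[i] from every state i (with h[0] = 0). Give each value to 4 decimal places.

First-step conditioning: h[0] = 0; for i ≠ 0, h[i] = 1 + Σ_k P[i][k]·h[k].
  h[1] = 1 + 1/3·h[1] + 1/4·h[2] + 1/4·h[3]
  h[2] = 1 + 1/6·h[1] + 1/12·h[2] + 1/4·h[3]
  h[3] = 1 + 1/4·h[1] + 1/4·h[2] + 1/3·h[3]
Solving the 3×3 linear system over states ≠ 0 gives exactly h = [0, 21/5, 3, 21/5] (h[0] = 0 is the target).

h = [0.0000, 4.2000, 3.0000, 4.2000]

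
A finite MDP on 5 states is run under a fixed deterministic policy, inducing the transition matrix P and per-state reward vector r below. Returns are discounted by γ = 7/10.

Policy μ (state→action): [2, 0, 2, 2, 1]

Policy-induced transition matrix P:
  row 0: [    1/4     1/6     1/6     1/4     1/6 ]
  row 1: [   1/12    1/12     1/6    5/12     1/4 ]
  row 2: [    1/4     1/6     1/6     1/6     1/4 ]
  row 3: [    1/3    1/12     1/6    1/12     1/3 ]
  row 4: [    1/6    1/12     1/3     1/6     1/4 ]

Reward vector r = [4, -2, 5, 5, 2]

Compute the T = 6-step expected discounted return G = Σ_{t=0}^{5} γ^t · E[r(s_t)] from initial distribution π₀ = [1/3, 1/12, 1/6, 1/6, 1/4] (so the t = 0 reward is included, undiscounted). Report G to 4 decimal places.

t=0: π = [0.3333, 0.0833, 0.1667, 0.1667, 0.2500], E[r] = 3.3333, γ^t·E[r] = 3.333333, running G = 3.333333
t=1: π = [0.2292, 0.1250, 0.2083, 0.2014, 0.2361], E[r] = 3.1875, γ^t·E[r] = 2.231250, running G = 5.564583
t=2: π = [0.2263, 0.1198, 0.2060, 0.2002, 0.2477], E[r] = 3.1921, γ^t·E[r] = 1.564144, running G = 7.128727
t=3: π = [0.2261, 0.1194, 0.2079, 0.1988, 0.2478], E[r] = 3.1949, γ^t·E[r] = 1.095860, running G = 8.224587
t=4: π = [0.2260, 0.1195, 0.2080, 0.1988, 0.2477], E[r] = 3.1943, γ^t·E[r] = 0.766948, running G = 8.991535
t=5: π = [0.2260, 0.1195, 0.2080, 0.1988, 0.2477], E[r] = 3.1943, γ^t·E[r] = 0.536868, running G = 9.528403

G = 9.5284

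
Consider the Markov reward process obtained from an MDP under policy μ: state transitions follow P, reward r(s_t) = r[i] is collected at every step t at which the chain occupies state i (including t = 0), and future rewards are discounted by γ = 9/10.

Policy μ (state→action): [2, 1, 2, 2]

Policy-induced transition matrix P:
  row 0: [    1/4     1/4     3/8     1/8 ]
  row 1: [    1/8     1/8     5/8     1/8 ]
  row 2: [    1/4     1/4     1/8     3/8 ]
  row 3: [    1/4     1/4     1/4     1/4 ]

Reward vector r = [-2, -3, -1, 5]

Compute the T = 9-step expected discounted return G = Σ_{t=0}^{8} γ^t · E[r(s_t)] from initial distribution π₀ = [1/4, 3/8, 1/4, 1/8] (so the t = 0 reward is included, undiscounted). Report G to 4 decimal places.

G = -2.6477

t=0: π = [0.2500, 0.3750, 0.2500, 0.1250], E[r] = -1.2500, γ^t·E[r] = -1.250000, running G = -1.250000
t=1: π = [0.2031, 0.2031, 0.3906, 0.2031], E[r] = -0.3906, γ^t·E[r] = -0.351563, running G = -1.601563
t=2: π = [0.2246, 0.2246, 0.3027, 0.2480], E[r] = -0.1855, γ^t·E[r] = -0.150293, running G = -1.751855
t=3: π = [0.2219, 0.2219, 0.3245, 0.2317], E[r] = -0.2756, γ^t·E[r] = -0.200938, running G = -1.952793
t=4: π = [0.2223, 0.2223, 0.3204, 0.2351], E[r] = -0.2563, γ^t·E[r] = -0.168170, running G = -2.120963
t=5: π = [0.2222, 0.2222, 0.3211, 0.2345], E[r] = -0.2597, γ^t·E[r] = -0.153373, running G = -2.274336
t=6: π = [0.2222, 0.2222, 0.3210, 0.2346], E[r] = -0.2592, γ^t·E[r] = -0.137742, running G = -2.412078
t=7: π = [0.2222, 0.2222, 0.3210, 0.2346], E[r] = -0.2593, γ^t·E[r] = -0.124008, running G = -2.536086
t=8: π = [0.2222, 0.2222, 0.3210, 0.2346], E[r] = -0.2593, γ^t·E[r] = -0.111602, running G = -2.647688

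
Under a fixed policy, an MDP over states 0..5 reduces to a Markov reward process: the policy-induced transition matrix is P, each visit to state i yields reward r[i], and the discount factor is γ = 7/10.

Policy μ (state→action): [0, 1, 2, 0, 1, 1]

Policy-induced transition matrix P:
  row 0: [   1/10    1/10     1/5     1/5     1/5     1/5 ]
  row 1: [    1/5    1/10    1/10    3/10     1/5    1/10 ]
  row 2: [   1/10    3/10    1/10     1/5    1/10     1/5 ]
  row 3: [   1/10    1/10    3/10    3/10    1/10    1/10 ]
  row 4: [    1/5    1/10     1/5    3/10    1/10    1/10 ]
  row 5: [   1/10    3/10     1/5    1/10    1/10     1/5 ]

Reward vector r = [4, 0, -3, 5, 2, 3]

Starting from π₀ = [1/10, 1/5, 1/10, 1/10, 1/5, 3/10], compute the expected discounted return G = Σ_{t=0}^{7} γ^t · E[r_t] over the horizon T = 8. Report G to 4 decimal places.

t=0: π = [0.1000, 0.2000, 0.1000, 0.1000, 0.2000, 0.3000], E[r] = 1.9000, γ^t·E[r] = 1.900000, running G = 1.900000
t=1: π = [0.1400, 0.1800, 0.1800, 0.2200, 0.1300, 0.1500], E[r] = 1.8300, γ^t·E[r] = 1.281000, running G = 3.181000
t=2: π = [0.1310, 0.1660, 0.1860, 0.2380, 0.1320, 0.1470], E[r] = 1.8610, γ^t·E[r] = 0.911890, running G = 4.092890
t=3: π = [0.1298, 0.1666, 0.1886, 0.2389, 0.1297, 0.1464], E[r] = 1.8465, γ^t·E[r] = 0.633350, running G = 4.726240
t=4: π = [0.1296, 0.1670, 0.1884, 0.2389, 0.1296, 0.1465], E[r] = 1.8465, γ^t·E[r] = 0.443352, running G = 5.169591
t=5: π = [0.1297, 0.1670, 0.1884, 0.2389, 0.1297, 0.1464], E[r] = 1.8468, γ^t·E[r] = 0.310390, running G = 5.479982
t=6: π = [0.1297, 0.1670, 0.1884, 0.2389, 0.1297, 0.1464], E[r] = 1.8468, γ^t·E[r] = 0.217273, running G = 5.697255
t=7: π = [0.1297, 0.1670, 0.1884, 0.2389, 0.1297, 0.1464], E[r] = 1.8468, γ^t·E[r] = 0.152090, running G = 5.849345

G = 5.8493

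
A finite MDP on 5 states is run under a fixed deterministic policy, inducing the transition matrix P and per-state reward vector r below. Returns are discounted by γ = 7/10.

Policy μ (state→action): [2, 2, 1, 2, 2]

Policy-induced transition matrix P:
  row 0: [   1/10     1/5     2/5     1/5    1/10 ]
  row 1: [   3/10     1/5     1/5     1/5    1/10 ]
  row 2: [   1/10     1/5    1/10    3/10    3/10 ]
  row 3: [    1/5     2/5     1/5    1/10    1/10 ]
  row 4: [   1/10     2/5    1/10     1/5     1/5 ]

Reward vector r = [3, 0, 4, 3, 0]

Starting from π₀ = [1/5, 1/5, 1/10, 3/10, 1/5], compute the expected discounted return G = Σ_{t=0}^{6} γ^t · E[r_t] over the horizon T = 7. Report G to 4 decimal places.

G = 5.8406

t=0: π = [0.2000, 0.2000, 0.1000, 0.3000, 0.2000], E[r] = 1.9000, γ^t·E[r] = 1.900000, running G = 1.900000
t=1: π = [0.1700, 0.3000, 0.2100, 0.1800, 0.1400], E[r] = 1.8900, γ^t·E[r] = 1.323000, running G = 3.223000
t=2: π = [0.1780, 0.2640, 0.1990, 0.2030, 0.1560], E[r] = 1.9390, γ^t·E[r] = 0.950110, running G = 4.173110
t=3: π = [0.1731, 0.2718, 0.2001, 0.1996, 0.1554], E[r] = 1.9185, γ^t·E[r] = 0.658046, running G = 4.831156
t=4: π = [0.1743, 0.2710, 0.1991, 0.2001, 0.1556], E[r] = 1.9194, γ^t·E[r] = 0.460846, running G = 5.292001
t=5: π = [0.1742, 0.2711, 0.1994, 0.1999, 0.1554], E[r] = 1.9199, γ^t·E[r] = 0.322682, running G = 5.614683
t=6: π = [0.1742, 0.2711, 0.1994, 0.1999, 0.1554], E[r] = 1.9199, γ^t·E[r] = 0.225880, running G = 5.840563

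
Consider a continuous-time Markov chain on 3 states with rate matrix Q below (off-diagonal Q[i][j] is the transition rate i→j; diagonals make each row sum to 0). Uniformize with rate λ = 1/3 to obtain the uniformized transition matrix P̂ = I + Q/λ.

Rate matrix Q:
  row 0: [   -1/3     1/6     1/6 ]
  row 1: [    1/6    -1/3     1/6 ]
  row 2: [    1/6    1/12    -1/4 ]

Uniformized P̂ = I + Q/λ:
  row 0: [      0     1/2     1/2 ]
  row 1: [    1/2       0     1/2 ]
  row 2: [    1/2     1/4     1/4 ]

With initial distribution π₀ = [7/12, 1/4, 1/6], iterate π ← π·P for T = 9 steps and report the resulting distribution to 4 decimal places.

π = [0.3328, 0.2672, 0.4000]

t=0: π = [0.5833, 0.2500, 0.1667]
t=1: π = [0.2083, 0.3333, 0.4583]
t=2: π = [0.3958, 0.2188, 0.3854]
t=3: π = [0.3021, 0.2943, 0.4036]
t=4: π = [0.3490, 0.2520, 0.3991]
t=5: π = [0.3255, 0.2743, 0.4002]
t=6: π = [0.3372, 0.2628, 0.3999]
t=7: π = [0.3314, 0.2686, 0.4000]
t=8: π = [0.3343, 0.2657, 0.4000]
t=9: π = [0.3328, 0.2672, 0.4000]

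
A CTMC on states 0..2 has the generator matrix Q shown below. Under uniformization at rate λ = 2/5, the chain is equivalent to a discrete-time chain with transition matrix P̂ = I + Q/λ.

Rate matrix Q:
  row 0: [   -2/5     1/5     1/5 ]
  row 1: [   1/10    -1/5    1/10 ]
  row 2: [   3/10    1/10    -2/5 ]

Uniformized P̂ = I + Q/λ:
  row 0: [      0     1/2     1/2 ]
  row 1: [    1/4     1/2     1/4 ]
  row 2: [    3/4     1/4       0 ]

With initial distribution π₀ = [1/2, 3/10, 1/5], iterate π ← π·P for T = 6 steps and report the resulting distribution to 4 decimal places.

t=0: π = [0.5000, 0.3000, 0.2000]
t=1: π = [0.2250, 0.4500, 0.3250]
t=2: π = [0.3563, 0.4188, 0.2250]
t=3: π = [0.2734, 0.4438, 0.2828]
t=4: π = [0.3230, 0.4293, 0.2477]
t=5: π = [0.2931, 0.4381, 0.2688]
t=6: π = [0.3112, 0.4328, 0.2561]

π = [0.3112, 0.4328, 0.2561]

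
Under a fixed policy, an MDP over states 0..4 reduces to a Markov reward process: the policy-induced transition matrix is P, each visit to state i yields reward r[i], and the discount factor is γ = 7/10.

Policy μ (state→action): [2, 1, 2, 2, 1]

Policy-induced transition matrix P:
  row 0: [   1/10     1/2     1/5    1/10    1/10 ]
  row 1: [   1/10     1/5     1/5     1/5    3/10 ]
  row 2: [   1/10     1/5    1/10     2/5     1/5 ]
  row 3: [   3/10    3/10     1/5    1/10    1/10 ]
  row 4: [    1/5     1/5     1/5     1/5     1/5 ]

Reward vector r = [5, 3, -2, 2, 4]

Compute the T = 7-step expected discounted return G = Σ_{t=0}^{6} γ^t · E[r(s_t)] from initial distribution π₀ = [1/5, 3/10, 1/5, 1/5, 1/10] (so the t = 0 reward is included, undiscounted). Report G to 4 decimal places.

t=0: π = [0.2000, 0.3000, 0.2000, 0.2000, 0.1000], E[r] = 2.3000, γ^t·E[r] = 2.300000, running G = 2.300000
t=1: π = [0.1500, 0.2800, 0.1800, 0.2000, 0.1900], E[r] = 2.3900, γ^t·E[r] = 1.673000, running G = 3.973000
t=2: π = [0.1590, 0.2650, 0.1820, 0.2010, 0.1930], E[r] = 2.4000, γ^t·E[r] = 1.176000, running G = 5.149000
t=3: π = [0.1595, 0.2678, 0.1818, 0.2004, 0.1905], E[r] = 2.4001, γ^t·E[r] = 0.823234, running G = 5.972234
t=4: π = [0.1591, 0.2679, 0.1818, 0.2004, 0.1908], E[r] = 2.3996, γ^t·E[r] = 0.576139, running G = 6.548373
t=5: π = [0.1592, 0.2678, 0.1818, 0.2004, 0.1908], E[r] = 2.3996, γ^t·E[r] = 0.403308, running G = 6.951681
t=6: π = [0.1592, 0.2678, 0.1818, 0.2004, 0.1908], E[r] = 2.3997, γ^t·E[r] = 0.282317, running G = 7.233998

G = 7.2340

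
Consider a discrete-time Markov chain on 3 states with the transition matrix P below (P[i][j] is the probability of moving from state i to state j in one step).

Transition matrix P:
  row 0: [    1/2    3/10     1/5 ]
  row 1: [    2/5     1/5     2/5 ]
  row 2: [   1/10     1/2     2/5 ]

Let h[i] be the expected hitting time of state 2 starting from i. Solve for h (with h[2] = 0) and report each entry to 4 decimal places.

First-step conditioning: h[2] = 0; for i ≠ 2, h[i] = 1 + Σ_k P[i][k]·h[k].
  h[0] = 1 + 1/2·h[0] + 3/10·h[1]
  h[1] = 1 + 2/5·h[0] + 1/5·h[1]
Solving the 2×2 linear system over states ≠ 2 gives exactly h = [55/14, 45/14, 0] (h[2] = 0 is the target).

h = [3.9286, 3.2143, 0.0000]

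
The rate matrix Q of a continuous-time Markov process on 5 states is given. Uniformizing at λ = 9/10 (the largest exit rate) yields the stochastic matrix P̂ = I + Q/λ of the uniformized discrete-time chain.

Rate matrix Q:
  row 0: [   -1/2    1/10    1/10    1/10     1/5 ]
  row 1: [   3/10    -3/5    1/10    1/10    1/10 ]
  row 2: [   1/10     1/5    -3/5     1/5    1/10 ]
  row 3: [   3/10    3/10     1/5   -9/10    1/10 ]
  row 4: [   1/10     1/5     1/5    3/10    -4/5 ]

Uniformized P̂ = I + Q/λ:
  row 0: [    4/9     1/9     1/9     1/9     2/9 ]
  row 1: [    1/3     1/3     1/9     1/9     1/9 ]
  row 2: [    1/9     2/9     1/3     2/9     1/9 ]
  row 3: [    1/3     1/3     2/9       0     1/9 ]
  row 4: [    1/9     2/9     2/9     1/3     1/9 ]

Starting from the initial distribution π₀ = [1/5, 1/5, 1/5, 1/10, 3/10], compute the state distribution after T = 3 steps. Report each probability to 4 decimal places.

t=0: π = [0.2000, 0.2000, 0.2000, 0.1000, 0.3000]
t=1: π = [0.2444, 0.2333, 0.2000, 0.1889, 0.1333]
t=2: π = [0.2864, 0.2420, 0.1914, 0.1420, 0.1383]
t=3: π = [0.2919, 0.2331, 0.1848, 0.1473, 0.1429]

π = [0.2919, 0.2331, 0.1848, 0.1473, 0.1429]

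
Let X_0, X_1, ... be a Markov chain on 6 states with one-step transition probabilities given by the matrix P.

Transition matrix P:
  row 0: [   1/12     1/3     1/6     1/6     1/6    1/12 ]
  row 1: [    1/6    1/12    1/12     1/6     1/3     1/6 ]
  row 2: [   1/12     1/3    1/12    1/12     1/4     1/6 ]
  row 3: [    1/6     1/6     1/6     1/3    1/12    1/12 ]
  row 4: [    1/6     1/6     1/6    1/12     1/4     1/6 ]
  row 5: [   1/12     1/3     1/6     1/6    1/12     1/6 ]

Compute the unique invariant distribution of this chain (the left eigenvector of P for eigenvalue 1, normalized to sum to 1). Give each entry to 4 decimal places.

Balance equations π_j = Σ_i π_i·P[i][j]:
  π_0 = 1/12·π_0 + 1/6·π_1 + 1/12·π_2 + 1/6·π_3 + 1/6·π_4 + 1/12·π_5
  π_1 = 1/3·π_0 + 1/12·π_1 + 1/3·π_2 + 1/6·π_3 + 1/6·π_4 + 1/3·π_5
  π_2 = 1/6·π_0 + 1/12·π_1 + 1/12·π_2 + 1/6·π_3 + 1/6·π_4 + 1/6·π_5
  π_3 = 1/6·π_0 + 1/6·π_1 + 1/12·π_2 + 1/3·π_3 + 1/12·π_4 + 1/6·π_5
  π_4 = 1/6·π_0 + 1/3·π_1 + 1/4·π_2 + 1/12·π_3 + 1/4·π_4 + 1/12·π_5
  normalize: π_0 + π_1 + π_2 + π_3 + π_4 + π_5 = 1
Solving the linear system gives exactly π = [31867/240711, 17422/80237, 11004/80237, 39887/240711, 49540/240711, 34139/240711].

π = [0.1324, 0.2171, 0.1371, 0.1657, 0.2058, 0.1418]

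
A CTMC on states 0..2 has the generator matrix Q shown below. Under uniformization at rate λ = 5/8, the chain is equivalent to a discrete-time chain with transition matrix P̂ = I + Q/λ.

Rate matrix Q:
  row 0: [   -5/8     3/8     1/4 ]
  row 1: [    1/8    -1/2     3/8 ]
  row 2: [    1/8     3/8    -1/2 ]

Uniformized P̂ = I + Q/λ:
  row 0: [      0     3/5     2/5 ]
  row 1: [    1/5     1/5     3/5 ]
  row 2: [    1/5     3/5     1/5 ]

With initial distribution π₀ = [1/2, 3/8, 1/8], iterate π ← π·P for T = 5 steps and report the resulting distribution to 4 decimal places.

π = [0.1666, 0.4291, 0.4043]

t=0: π = [0.5000, 0.3750, 0.1250]
t=1: π = [0.1000, 0.4500, 0.4500]
t=2: π = [0.1800, 0.4200, 0.4000]
t=3: π = [0.1640, 0.4320, 0.4040]
t=4: π = [0.1672, 0.4272, 0.4056]
t=5: π = [0.1666, 0.4291, 0.4043]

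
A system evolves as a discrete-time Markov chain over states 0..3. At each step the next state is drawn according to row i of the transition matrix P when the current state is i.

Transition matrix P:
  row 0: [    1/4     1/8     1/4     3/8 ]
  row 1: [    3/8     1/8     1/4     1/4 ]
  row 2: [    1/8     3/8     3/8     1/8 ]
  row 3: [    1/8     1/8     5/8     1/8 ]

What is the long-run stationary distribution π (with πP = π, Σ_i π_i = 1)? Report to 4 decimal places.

Balance equations π_j = Σ_i π_i·P[i][j]:
  π_0 = 1/4·π_0 + 3/8·π_1 + 1/8·π_2 + 1/8·π_3
  π_1 = 1/8·π_0 + 1/8·π_1 + 3/8·π_2 + 1/8·π_3
  π_2 = 1/4·π_0 + 1/4·π_1 + 3/8·π_2 + 5/8·π_3
  normalize: π_0 + π_1 + π_2 + π_3 = 1
Solving the linear system gives exactly π = [63/307, 67/307, 229/614, 125/614].

π = [0.2052, 0.2182, 0.3730, 0.2036]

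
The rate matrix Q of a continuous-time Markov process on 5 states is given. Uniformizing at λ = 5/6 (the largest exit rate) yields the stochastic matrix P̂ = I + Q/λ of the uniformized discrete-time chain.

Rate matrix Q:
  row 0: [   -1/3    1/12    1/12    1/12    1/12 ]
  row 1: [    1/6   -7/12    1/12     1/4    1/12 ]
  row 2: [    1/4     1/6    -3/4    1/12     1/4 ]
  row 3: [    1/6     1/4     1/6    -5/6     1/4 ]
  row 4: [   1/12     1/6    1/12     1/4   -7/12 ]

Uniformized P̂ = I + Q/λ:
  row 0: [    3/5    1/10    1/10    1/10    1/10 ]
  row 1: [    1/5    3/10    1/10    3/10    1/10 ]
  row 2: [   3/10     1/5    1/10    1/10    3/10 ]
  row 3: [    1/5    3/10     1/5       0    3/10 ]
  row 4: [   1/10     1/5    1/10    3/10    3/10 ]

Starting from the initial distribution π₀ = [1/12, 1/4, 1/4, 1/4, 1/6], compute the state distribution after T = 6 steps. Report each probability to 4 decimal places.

t=0: π = [0.0833, 0.2500, 0.2500, 0.2500, 0.1667]
t=1: π = [0.2417, 0.2417, 0.1250, 0.1583, 0.2333]
t=2: π = [0.2858, 0.2158, 0.1158, 0.1792, 0.2033]
t=3: π = [0.3056, 0.2109, 0.1179, 0.1659, 0.1997]
t=4: π = [0.3141, 0.2071, 0.1166, 0.1655, 0.1967]
t=5: π = [0.3176, 0.2059, 0.1166, 0.1642, 0.1958]
t=6: π = [0.3191, 0.2052, 0.1164, 0.1639, 0.1953]

π = [0.3191, 0.2052, 0.1164, 0.1639, 0.1953]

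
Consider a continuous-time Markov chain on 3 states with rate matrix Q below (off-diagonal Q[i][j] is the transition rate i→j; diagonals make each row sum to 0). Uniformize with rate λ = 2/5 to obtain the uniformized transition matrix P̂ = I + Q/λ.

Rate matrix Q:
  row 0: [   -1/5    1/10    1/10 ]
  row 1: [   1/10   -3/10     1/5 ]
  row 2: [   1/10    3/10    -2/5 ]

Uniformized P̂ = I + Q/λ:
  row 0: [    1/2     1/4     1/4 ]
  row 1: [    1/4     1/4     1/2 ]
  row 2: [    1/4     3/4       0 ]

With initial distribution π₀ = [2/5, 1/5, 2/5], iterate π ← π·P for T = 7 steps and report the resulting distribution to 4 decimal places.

π = [0.3333, 0.3900, 0.2766]

t=0: π = [0.4000, 0.2000, 0.4000]
t=1: π = [0.3500, 0.4500, 0.2000]
t=2: π = [0.3375, 0.3500, 0.3125]
t=3: π = [0.3344, 0.4063, 0.2594]
t=4: π = [0.3336, 0.3797, 0.2867]
t=5: π = [0.3334, 0.3934, 0.2732]
t=6: π = [0.3333, 0.3866, 0.2800]
t=7: π = [0.3333, 0.3900, 0.2766]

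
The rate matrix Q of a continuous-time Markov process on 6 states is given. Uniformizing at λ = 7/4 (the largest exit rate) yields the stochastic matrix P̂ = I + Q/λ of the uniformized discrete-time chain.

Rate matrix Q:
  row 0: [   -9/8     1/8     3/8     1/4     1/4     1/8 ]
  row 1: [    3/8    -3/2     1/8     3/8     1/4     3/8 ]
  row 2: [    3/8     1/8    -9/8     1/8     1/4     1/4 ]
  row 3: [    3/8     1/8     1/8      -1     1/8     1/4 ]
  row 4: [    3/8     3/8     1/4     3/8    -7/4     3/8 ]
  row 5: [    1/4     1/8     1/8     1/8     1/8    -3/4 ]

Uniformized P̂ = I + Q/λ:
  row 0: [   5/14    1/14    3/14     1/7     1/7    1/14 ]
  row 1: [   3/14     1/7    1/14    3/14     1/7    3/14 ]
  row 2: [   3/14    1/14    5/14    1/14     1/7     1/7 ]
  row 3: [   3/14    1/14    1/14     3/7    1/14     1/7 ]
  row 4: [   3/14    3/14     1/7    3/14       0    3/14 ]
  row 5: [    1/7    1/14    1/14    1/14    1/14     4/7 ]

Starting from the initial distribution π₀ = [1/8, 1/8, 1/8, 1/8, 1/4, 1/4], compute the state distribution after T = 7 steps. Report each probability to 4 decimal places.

t=0: π = [0.1250, 0.1250, 0.1250, 0.1250, 0.2500, 0.2500]
t=1: π = [0.2143, 0.1161, 0.1429, 0.1786, 0.0804, 0.2679]
t=2: π = [0.2258, 0.0912, 0.1486, 0.1786, 0.0995, 0.2564]
t=3: π = [0.2282, 0.0922, 0.1532, 0.1786, 0.0976, 0.2502]
t=4: π = [0.2290, 0.0920, 0.1548, 0.1786, 0.0983, 0.2473]
t=5: π = [0.2293, 0.0920, 0.1554, 0.1788, 0.0984, 0.2461]
t=6: π = [0.2295, 0.0921, 0.1556, 0.1789, 0.0985, 0.2455]
t=7: π = [0.2295, 0.0921, 0.1557, 0.1789, 0.0985, 0.2453]

π = [0.2295, 0.0921, 0.1557, 0.1789, 0.0985, 0.2453]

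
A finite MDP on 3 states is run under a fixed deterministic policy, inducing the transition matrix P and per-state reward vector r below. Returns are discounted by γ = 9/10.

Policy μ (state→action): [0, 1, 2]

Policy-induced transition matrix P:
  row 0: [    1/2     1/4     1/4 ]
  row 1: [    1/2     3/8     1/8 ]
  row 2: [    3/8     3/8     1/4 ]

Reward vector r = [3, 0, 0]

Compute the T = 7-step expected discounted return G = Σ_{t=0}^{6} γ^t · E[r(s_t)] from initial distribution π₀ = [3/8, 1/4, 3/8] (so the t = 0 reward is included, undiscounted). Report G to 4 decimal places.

t=0: π = [0.3750, 0.2500, 0.3750], E[r] = 1.1250, γ^t·E[r] = 1.125000, running G = 1.125000
t=1: π = [0.4531, 0.3281, 0.2188], E[r] = 1.3594, γ^t·E[r] = 1.223438, running G = 2.348438
t=2: π = [0.4727, 0.3184, 0.2090], E[r] = 1.4180, γ^t·E[r] = 1.148555, running G = 3.496992
t=3: π = [0.4739, 0.3159, 0.2102], E[r] = 1.4216, γ^t·E[r] = 1.036369, running G = 4.533361
t=4: π = [0.4737, 0.3158, 0.2105], E[r] = 1.4212, γ^t·E[r] = 0.932432, running G = 5.465793
t=5: π = [0.4737, 0.3158, 0.2105], E[r] = 1.4211, γ^t·E[r] = 0.839121, running G = 6.304914
t=6: π = [0.4737, 0.3158, 0.2105], E[r] = 1.4211, γ^t·E[r] = 0.755205, running G = 7.060119

G = 7.0601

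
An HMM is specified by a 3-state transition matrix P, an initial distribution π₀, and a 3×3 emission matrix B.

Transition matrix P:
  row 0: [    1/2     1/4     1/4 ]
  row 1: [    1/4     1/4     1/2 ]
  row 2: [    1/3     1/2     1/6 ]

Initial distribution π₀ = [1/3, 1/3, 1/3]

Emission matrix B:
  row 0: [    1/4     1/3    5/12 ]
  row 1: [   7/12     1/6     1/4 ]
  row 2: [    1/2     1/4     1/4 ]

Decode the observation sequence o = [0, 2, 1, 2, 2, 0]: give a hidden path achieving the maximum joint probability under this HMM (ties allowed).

t=0: δ = [8.333e-02, 1.944e-01, 1.667e-01]  (obs o_0=0)
t=1: δ = [2.315e-02, 2.083e-02, 2.431e-02]  ψ = [2, 2, 1]  (obs o_1=2)
t=2: δ = [3.858e-03, 2.025e-03, 2.604e-03]  ψ = [0, 2, 1]  (obs o_2=1)
t=3: δ = [8.038e-04, 3.255e-04, 2.532e-04]  ψ = [0, 2, 1]  (obs o_3=2)
t=4: δ = [1.674e-04, 5.023e-05, 5.023e-05]  ψ = [0, 0, 0]  (obs o_4=2)
t=5: δ = [2.093e-05, 2.442e-05, 2.093e-05]  ψ = [0, 0, 0]  (obs o_5=0)
backtrack: best end state = 1; path = [2, 0, 0, 0, 0, 1]

path = [2, 0, 0, 0, 0, 1]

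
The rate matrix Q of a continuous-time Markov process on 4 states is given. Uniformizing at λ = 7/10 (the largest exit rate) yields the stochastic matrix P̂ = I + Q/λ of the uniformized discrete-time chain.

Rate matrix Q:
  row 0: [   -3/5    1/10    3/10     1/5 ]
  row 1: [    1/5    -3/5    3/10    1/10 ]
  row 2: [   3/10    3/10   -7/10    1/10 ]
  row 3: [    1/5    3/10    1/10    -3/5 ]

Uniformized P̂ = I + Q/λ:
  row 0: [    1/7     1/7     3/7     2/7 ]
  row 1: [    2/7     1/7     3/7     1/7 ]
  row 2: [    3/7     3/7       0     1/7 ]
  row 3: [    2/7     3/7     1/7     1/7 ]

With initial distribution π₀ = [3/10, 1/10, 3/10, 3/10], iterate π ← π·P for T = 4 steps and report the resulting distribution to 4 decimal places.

π = [0.2811, 0.2676, 0.2674, 0.1838]

t=0: π = [0.3000, 0.1000, 0.3000, 0.3000]
t=1: π = [0.2857, 0.3143, 0.2143, 0.1857]
t=2: π = [0.2755, 0.2571, 0.2837, 0.1837]
t=3: π = [0.2869, 0.2764, 0.2545, 0.1822]
t=4: π = [0.2811, 0.2676, 0.2674, 0.1838]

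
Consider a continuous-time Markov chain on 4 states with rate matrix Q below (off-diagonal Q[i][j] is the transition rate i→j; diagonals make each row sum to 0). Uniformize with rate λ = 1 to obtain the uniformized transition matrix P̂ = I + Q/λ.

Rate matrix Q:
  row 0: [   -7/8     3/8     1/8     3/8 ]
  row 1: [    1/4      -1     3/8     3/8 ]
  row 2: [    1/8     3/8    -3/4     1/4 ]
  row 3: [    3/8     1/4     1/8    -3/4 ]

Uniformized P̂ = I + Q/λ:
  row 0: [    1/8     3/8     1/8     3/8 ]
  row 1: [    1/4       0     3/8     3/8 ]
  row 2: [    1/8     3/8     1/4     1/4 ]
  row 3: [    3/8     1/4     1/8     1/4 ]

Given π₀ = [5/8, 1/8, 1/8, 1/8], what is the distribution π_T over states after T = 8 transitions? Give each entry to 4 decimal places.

t=0: π = [0.6250, 0.1250, 0.1250, 0.1250]
t=1: π = [0.1719, 0.3125, 0.1719, 0.3438]
t=2: π = [0.2500, 0.2148, 0.2246, 0.3105]
t=3: π = [0.2295, 0.2556, 0.2068, 0.3081]
t=4: π = [0.2340, 0.2406, 0.2148, 0.3106]
t=5: π = [0.2327, 0.2459, 0.2120, 0.3093]
t=6: π = [0.2331, 0.2441, 0.2130, 0.3098]
t=7: π = [0.2330, 0.2447, 0.2127, 0.3096]
t=8: π = [0.2330, 0.2445, 0.2128, 0.3097]

π = [0.2330, 0.2445, 0.2128, 0.3097]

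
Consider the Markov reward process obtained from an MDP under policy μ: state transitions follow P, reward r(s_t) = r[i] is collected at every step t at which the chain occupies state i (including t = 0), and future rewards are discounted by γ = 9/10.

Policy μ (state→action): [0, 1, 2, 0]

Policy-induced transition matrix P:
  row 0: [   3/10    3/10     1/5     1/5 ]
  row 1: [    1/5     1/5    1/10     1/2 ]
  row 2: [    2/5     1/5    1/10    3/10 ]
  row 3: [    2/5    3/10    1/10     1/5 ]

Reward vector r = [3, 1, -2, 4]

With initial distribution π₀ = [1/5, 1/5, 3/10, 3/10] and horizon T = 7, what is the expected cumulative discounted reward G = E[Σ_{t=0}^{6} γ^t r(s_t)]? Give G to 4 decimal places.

t=0: π = [0.2000, 0.2000, 0.3000, 0.3000], E[r] = 1.4000, γ^t·E[r] = 1.400000, running G = 1.400000
t=1: π = [0.3400, 0.2500, 0.1200, 0.2900], E[r] = 2.1900, γ^t·E[r] = 1.971000, running G = 3.371000
t=2: π = [0.3160, 0.2630, 0.1340, 0.2870], E[r] = 2.0910, γ^t·E[r] = 1.693710, running G = 5.064710
t=3: π = [0.3158, 0.2603, 0.1316, 0.2923], E[r] = 2.1137, γ^t·E[r] = 1.540887, running G = 6.605597
t=4: π = [0.3164, 0.2608, 0.1316, 0.2913], E[r] = 2.1117, γ^t·E[r] = 1.385506, running G = 7.991103
t=5: π = [0.3162, 0.2608, 0.1316, 0.2914], E[r] = 2.1117, γ^t·E[r] = 1.246937, running G = 9.238040
t=6: π = [0.3162, 0.2608, 0.1316, 0.2914], E[r] = 2.1118, γ^t·E[r] = 1.122281, running G = 10.360322

G = 10.3603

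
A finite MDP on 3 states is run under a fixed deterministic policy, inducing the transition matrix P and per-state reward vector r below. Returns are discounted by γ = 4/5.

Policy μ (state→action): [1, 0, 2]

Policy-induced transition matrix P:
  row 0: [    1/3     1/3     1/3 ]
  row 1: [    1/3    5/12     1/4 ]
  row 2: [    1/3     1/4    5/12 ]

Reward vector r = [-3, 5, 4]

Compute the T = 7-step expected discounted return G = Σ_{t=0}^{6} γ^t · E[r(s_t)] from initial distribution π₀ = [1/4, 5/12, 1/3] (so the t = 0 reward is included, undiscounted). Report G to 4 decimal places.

t=0: π = [0.2500, 0.4167, 0.3333], E[r] = 2.6667, γ^t·E[r] = 2.666667, running G = 2.666667
t=1: π = [0.3333, 0.3403, 0.3264], E[r] = 2.0069, γ^t·E[r] = 1.605556, running G = 4.272222
t=2: π = [0.3333, 0.3345, 0.3322], E[r] = 2.0012, γ^t·E[r] = 1.280741, running G = 5.552963
t=3: π = [0.3333, 0.3335, 0.3331], E[r] = 2.0002, γ^t·E[r] = 1.024099, running G = 6.577062
t=4: π = [0.3333, 0.3334, 0.3333], E[r] = 2.0000, γ^t·E[r] = 0.819213, running G = 7.396275
t=5: π = [0.3333, 0.3333, 0.3333], E[r] = 2.0000, γ^t·E[r] = 0.655362, running G = 8.051637
t=6: π = [0.3333, 0.3333, 0.3333], E[r] = 2.0000, γ^t·E[r] = 0.524288, running G = 8.575925

G = 8.5759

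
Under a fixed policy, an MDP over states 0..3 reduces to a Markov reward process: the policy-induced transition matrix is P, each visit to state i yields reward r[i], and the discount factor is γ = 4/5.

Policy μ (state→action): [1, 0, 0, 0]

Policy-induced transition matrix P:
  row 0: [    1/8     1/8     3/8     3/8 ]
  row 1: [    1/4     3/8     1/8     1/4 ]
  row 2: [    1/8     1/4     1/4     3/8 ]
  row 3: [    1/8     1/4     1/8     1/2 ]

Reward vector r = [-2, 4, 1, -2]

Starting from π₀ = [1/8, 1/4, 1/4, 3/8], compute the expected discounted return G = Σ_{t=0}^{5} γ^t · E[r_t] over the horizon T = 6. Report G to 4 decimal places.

G = 0.6461

t=0: π = [0.1250, 0.2500, 0.2500, 0.3750], E[r] = 0.2500, γ^t·E[r] = 0.250000, running G = 0.250000
t=1: π = [0.1563, 0.2656, 0.1875, 0.3906], E[r] = 0.1563, γ^t·E[r] = 0.125000, running G = 0.375000
t=2: π = [0.1582, 0.2637, 0.1875, 0.3906], E[r] = 0.1445, γ^t·E[r] = 0.092500, running G = 0.467500
t=3: π = [0.1580, 0.2632, 0.1880, 0.3909], E[r] = 0.1431, γ^t·E[r] = 0.073250, running G = 0.540750
t=4: π = [0.1579, 0.2632, 0.1880, 0.3910], E[r] = 0.1429, γ^t·E[r] = 0.058525, running G = 0.599275
t=5: π = [0.1579, 0.2632, 0.1880, 0.3910], E[r] = 0.1429, γ^t·E[r] = 0.046813, running G = 0.646088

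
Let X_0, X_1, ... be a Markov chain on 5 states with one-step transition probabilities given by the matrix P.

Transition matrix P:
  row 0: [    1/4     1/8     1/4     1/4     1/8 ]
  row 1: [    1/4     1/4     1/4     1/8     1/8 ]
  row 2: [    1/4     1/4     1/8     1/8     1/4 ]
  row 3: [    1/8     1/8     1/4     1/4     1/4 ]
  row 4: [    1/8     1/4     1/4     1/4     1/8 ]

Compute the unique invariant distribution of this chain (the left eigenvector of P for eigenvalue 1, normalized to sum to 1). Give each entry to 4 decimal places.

π = [0.2032, 0.2000, 0.2222, 0.1972, 0.1774]

Balance equations π_j = Σ_i π_i·P[i][j]:
  π_0 = 1/4·π_0 + 1/4·π_1 + 1/4·π_2 + 1/8·π_3 + 1/8·π_4
  π_1 = 1/8·π_0 + 1/4·π_1 + 1/4·π_2 + 1/8·π_3 + 1/4·π_4
  π_2 = 1/4·π_0 + 1/4·π_1 + 1/8·π_2 + 1/4·π_3 + 1/4·π_4
  π_3 = 1/4·π_0 + 1/8·π_1 + 1/8·π_2 + 1/4·π_3 + 1/4·π_4
  normalize: π_0 + π_1 + π_2 + π_3 + π_4 = 1
Solving the linear system gives exactly π = [821/4041, 808/4041, 2/9, 797/4041, 239/1347].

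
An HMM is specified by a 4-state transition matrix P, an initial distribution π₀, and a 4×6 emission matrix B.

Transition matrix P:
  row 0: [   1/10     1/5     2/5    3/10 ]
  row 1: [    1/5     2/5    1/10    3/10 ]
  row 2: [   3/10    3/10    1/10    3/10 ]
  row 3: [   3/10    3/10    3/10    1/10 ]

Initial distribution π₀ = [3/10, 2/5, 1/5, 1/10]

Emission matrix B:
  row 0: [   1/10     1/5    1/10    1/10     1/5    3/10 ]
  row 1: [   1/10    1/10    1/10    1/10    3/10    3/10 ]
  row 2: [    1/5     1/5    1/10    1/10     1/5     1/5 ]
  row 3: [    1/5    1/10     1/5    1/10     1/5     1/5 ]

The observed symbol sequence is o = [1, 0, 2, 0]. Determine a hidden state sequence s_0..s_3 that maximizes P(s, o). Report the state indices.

t=0: δ = [6.000e-02, 4.000e-02, 4.000e-02, 1.000e-02]  (obs o_0=1)
t=1: δ = [1.200e-03, 1.600e-03, 4.800e-03, 3.600e-03]  ψ = [2, 1, 0, 0]  (obs o_1=0)
t=2: δ = [1.440e-04, 1.440e-04, 1.080e-04, 2.880e-04]  ψ = [2, 2, 3, 2]  (obs o_2=2)
t=3: δ = [8.640e-06, 8.640e-06, 1.728e-05, 8.640e-06]  ψ = [3, 3, 3, 0]  (obs o_3=0)
backtrack: best end state = 2; path = [0, 2, 3, 2]

path = [0, 2, 3, 2]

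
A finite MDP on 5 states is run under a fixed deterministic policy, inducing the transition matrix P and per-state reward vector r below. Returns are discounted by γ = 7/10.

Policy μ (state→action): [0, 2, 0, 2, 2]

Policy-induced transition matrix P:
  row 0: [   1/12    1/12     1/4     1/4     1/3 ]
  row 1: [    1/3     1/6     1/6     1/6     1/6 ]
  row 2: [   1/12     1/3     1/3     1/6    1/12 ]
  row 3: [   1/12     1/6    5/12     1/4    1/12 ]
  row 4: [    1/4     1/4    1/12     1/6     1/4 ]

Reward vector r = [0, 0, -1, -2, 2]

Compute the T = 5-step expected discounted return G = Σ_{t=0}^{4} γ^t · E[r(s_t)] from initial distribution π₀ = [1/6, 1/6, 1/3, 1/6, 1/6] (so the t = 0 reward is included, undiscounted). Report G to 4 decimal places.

t=0: π = [0.1667, 0.1667, 0.3333, 0.1667, 0.1667], E[r] = -0.3333, γ^t·E[r] = -0.333333, running G = -0.333333
t=1: π = [0.1528, 0.2222, 0.2639, 0.1944, 0.1667], E[r] = -0.3194, γ^t·E[r] = -0.223611, running G = -0.556944
t=2: π = [0.1667, 0.2118, 0.2581, 0.1956, 0.1678], E[r] = -0.3137, γ^t·E[r] = -0.153692, running G = -0.710637
t=3: π = [0.1643, 0.2098, 0.2585, 0.1969, 0.1706], E[r] = -0.3110, γ^t·E[r] = -0.106658, running G = -0.817295
t=4: π = [0.1642, 0.2103, 0.2584, 0.1968, 0.1703], E[r] = -0.3113, γ^t·E[r] = -0.074748, running G = -0.892042

G = -0.8920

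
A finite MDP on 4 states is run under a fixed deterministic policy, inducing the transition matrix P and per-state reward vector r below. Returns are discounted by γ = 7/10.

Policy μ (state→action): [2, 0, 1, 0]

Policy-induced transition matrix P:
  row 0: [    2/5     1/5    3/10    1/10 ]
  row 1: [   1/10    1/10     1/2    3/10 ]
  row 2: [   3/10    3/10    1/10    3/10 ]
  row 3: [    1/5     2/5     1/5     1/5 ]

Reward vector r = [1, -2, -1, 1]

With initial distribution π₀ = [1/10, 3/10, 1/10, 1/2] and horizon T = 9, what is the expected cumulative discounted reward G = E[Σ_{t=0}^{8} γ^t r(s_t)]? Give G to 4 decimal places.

G = -0.8289

t=0: π = [0.1000, 0.3000, 0.1000, 0.5000], E[r] = -0.1000, γ^t·E[r] = -0.100000, running G = -0.100000
t=1: π = [0.2000, 0.2800, 0.2900, 0.2300], E[r] = -0.4200, γ^t·E[r] = -0.294000, running G = -0.394000
t=2: π = [0.2410, 0.2470, 0.2750, 0.2370], E[r] = -0.2910, γ^t·E[r] = -0.142590, running G = -0.536590
t=3: π = [0.2510, 0.2502, 0.2707, 0.2281], E[r] = -0.2920, γ^t·E[r] = -0.100156, running G = -0.636746
t=4: π = [0.2523, 0.2477, 0.2731, 0.2270], E[r] = -0.2892, γ^t·E[r] = -0.069435, running G = -0.706181
t=5: π = [0.2530, 0.2479, 0.2722, 0.2269], E[r] = -0.2883, γ^t·E[r] = -0.048447, running G = -0.754627
t=6: π = [0.2530, 0.2478, 0.2725, 0.2267], E[r] = -0.2883, γ^t·E[r] = -0.033920, running G = -0.788547
t=7: π = [0.2531, 0.2478, 0.2724, 0.2267], E[r] = -0.2882, γ^t·E[r] = -0.023736, running G = -0.812283
t=8: π = [0.2531, 0.2478, 0.2724, 0.2267], E[r] = -0.2882, γ^t·E[r] = -0.016616, running G = -0.828899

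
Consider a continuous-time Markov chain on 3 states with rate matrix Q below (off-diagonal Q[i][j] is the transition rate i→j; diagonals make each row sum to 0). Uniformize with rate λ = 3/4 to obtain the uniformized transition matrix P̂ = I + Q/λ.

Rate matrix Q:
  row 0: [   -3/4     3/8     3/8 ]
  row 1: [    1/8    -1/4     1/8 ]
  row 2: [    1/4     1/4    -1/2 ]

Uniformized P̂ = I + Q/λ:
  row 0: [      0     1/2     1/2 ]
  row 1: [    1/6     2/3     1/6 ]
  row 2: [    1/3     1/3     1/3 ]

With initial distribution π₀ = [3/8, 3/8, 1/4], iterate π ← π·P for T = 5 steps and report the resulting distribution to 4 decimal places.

π = [0.1816, 0.5453, 0.2731]

t=0: π = [0.3750, 0.3750, 0.2500]
t=1: π = [0.1458, 0.5208, 0.3333]
t=2: π = [0.1979, 0.5313, 0.2708]
t=3: π = [0.1788, 0.5434, 0.2778]
t=4: π = [0.1832, 0.5443, 0.2726]
t=5: π = [0.1816, 0.5453, 0.2731]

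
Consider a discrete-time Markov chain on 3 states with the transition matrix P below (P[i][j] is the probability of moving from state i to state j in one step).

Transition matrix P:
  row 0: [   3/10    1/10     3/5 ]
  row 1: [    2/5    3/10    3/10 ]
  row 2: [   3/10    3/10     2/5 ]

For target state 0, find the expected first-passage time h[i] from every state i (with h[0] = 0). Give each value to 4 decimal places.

h = [0.0000, 2.7273, 3.0303]

First-step conditioning: h[0] = 0; for i ≠ 0, h[i] = 1 + Σ_k P[i][k]·h[k].
  h[1] = 1 + 3/10·h[1] + 3/10·h[2]
  h[2] = 1 + 3/10·h[1] + 2/5·h[2]
Solving the 2×2 linear system over states ≠ 0 gives exactly h = [0, 30/11, 100/33] (h[0] = 0 is the target).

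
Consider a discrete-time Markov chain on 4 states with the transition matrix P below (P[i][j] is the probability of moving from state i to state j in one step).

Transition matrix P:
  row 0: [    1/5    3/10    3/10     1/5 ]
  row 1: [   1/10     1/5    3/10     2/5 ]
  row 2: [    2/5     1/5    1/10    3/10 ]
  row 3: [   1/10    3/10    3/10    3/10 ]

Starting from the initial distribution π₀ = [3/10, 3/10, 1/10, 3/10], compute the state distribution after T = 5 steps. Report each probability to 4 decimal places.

t=0: π = [0.3000, 0.3000, 0.1000, 0.3000]
t=1: π = [0.1600, 0.2600, 0.2800, 0.3000]
t=2: π = [0.2000, 0.2460, 0.2440, 0.3100]
t=3: π = [0.1932, 0.2510, 0.2512, 0.3046]
t=4: π = [0.1947, 0.2498, 0.2498, 0.3058]
t=5: π = [0.1944, 0.2500, 0.2500, 0.3055]

π = [0.1944, 0.2500, 0.2500, 0.3055]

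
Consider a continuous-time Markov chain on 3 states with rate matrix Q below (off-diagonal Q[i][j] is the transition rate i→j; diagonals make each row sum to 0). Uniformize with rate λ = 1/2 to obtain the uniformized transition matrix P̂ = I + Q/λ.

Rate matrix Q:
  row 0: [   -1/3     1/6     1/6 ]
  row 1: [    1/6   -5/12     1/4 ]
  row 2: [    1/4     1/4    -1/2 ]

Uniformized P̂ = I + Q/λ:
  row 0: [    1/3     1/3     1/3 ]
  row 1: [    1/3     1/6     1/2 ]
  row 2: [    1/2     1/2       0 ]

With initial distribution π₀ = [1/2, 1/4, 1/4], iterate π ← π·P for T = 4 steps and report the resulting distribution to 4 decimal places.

π = [0.3818, 0.3272, 0.2911]

t=0: π = [0.5000, 0.2500, 0.2500]
t=1: π = [0.3750, 0.3333, 0.2917]
t=2: π = [0.3819, 0.3264, 0.2917]
t=3: π = [0.3819, 0.3275, 0.2905]
t=4: π = [0.3818, 0.3272, 0.2911]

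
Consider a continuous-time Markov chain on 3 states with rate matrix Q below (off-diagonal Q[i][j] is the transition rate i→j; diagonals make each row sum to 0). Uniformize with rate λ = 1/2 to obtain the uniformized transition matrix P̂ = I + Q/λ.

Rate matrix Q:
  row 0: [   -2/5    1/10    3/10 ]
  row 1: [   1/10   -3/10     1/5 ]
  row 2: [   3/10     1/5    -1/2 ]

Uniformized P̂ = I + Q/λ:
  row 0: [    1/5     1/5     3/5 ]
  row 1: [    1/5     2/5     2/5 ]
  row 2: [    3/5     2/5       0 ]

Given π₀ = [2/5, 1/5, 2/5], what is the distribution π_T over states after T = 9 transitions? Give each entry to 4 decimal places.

π = [0.3334, 0.3334, 0.3332]

t=0: π = [0.4000, 0.2000, 0.4000]
t=1: π = [0.3600, 0.3200, 0.3200]
t=2: π = [0.3280, 0.3280, 0.3440]
t=3: π = [0.3376, 0.3344, 0.3280]
t=4: π = [0.3312, 0.3325, 0.3363]
t=5: π = [0.3345, 0.3338, 0.3317]
t=6: π = [0.3327, 0.3331, 0.3342]
t=7: π = [0.3337, 0.3335, 0.3328]
t=8: π = [0.3331, 0.3333, 0.3336]
t=9: π = [0.3334, 0.3334, 0.3332]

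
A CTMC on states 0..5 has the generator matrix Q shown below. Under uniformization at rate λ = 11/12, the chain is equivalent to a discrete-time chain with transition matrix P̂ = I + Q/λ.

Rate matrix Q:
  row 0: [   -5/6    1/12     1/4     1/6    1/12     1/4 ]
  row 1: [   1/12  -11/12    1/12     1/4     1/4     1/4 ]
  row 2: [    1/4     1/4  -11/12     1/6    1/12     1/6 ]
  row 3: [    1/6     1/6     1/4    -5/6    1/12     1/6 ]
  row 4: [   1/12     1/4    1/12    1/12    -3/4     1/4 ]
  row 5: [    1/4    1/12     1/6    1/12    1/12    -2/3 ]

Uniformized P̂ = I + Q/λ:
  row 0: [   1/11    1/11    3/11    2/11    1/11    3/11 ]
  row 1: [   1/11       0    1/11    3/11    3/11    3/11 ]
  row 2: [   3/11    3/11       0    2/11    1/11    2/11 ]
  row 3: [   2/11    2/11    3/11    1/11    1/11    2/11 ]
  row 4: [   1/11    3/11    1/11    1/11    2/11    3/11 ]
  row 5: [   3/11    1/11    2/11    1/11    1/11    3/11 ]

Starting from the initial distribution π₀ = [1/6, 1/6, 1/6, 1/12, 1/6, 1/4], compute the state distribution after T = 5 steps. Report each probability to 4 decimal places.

π = [0.1776, 0.1434, 0.1579, 0.1474, 0.1287, 0.2449]

t=0: π = [0.1667, 0.1667, 0.1667, 0.0833, 0.1667, 0.2500]
t=1: π = [0.1742, 0.1439, 0.1439, 0.1515, 0.1364, 0.2500]
t=2: π = [0.1763, 0.1426, 0.1598, 0.1460, 0.1295, 0.2459]
t=3: π = [0.1779, 0.1438, 0.1573, 0.1474, 0.1286, 0.2449]
t=4: π = [0.1774, 0.1432, 0.1580, 0.1475, 0.1287, 0.2450]
t=5: π = [0.1776, 0.1434, 0.1579, 0.1474, 0.1287, 0.2449]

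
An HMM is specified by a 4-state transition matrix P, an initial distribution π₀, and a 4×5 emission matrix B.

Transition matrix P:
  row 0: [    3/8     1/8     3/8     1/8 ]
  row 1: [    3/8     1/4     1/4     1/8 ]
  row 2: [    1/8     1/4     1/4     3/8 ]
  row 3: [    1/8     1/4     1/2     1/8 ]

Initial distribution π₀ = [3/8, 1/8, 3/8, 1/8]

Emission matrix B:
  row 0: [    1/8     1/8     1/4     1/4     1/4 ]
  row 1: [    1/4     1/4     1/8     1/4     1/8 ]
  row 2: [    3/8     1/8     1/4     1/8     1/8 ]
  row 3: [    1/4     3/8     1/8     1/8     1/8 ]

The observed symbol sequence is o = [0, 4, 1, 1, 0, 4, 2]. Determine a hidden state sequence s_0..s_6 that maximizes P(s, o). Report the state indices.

path = [2, 3, 2, 3, 2, 3, 2]

t=0: δ = [4.688e-02, 3.125e-02, 1.406e-01, 3.125e-02]  (obs o_0=0)
t=1: δ = [4.395e-03, 4.395e-03, 4.395e-03, 6.592e-03]  ψ = [0, 2, 2, 2]  (obs o_1=4)
t=2: δ = [2.060e-04, 4.120e-04, 4.120e-04, 6.180e-04]  ψ = [0, 3, 3, 2]  (obs o_2=1)
t=3: δ = [1.931e-05, 3.862e-05, 3.862e-05, 5.794e-05]  ψ = [1, 3, 3, 2]  (obs o_3=1)
t=4: δ = [1.810e-06, 3.621e-06, 1.086e-05, 3.621e-06]  ψ = [1, 3, 3, 2]  (obs o_4=0)
t=5: δ = [3.395e-07, 3.395e-07, 3.395e-07, 5.092e-07]  ψ = [1, 2, 2, 2]  (obs o_5=4)
t=6: δ = [3.183e-08, 1.591e-08, 6.365e-08, 1.591e-08]  ψ = [0, 3, 3, 2]  (obs o_6=2)
backtrack: best end state = 2; path = [2, 3, 2, 3, 2, 3, 2]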